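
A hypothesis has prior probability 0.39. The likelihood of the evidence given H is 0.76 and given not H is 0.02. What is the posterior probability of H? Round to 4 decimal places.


Using Bayes' theorem:
P(E) = 0.39 * 0.76 + 0.61 * 0.02
P(E) = 0.3086
P(H|E) = (0.39 * 0.76) / 0.3086 = 0.9605

0.9605


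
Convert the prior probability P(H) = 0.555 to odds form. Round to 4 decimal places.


P(not H) = 1 - 0.555 = 0.445
Odds = 0.555 / 0.445 = 1.2472

1.2472


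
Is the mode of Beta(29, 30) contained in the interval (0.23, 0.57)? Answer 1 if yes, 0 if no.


Mode = (a-1)/(a+b-2) = 28/57 = 0.4912
Interval: (0.23, 0.57)
Contains mode? 1

1


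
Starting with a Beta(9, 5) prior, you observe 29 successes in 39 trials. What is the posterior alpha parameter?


For a Beta-Binomial conjugate model:
Posterior alpha = prior alpha + number of successes
= 9 + 29 = 38

38


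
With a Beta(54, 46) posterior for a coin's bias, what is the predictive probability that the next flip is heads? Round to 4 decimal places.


The predictive probability equals the posterior mean.
P(next = heads) = alpha / (alpha + beta)
= 54 / 100 = 0.54

0.54


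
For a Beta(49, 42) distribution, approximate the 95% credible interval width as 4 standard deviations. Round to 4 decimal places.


Variance of Beta(a,b) = ab / ((a+b)^2 * (a+b+1))
= 49*42 / ((91)^2 * 92)
= 0.0027
SD = sqrt(0.0027) = 0.052
Width = 4 * SD = 0.2079

0.2079


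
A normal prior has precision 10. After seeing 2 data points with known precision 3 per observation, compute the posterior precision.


In the conjugate normal model, precisions add:
tau_posterior = tau_prior + n * tau_data
= 10 + 2*3 = 16

16


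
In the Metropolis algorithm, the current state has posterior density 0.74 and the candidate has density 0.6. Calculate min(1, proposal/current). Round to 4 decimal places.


Ratio = 0.6/0.74 = 0.8108
Acceptance probability = min(1, 0.8108)
= 0.8108

0.8108


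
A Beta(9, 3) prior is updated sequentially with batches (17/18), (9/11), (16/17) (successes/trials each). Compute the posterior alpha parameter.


Sequential conjugate updating is equivalent to a single batch update.
Total successes across all batches = 42
alpha_posterior = alpha_prior + total_successes = 9 + 42
= 51

51


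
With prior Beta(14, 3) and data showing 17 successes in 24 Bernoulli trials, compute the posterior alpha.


Conjugate update: alpha_posterior = alpha_prior + k
= 14 + 17 = 31

31


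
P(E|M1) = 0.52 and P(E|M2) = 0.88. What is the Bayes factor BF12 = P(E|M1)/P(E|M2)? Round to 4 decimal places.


Bayes factor BF12 = P(E|M1) / P(E|M2)
= 0.52 / 0.88
= 0.5909

0.5909


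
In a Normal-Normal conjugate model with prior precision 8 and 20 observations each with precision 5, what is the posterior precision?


Posterior precision = prior precision + n * observation precision
= 8 + 20 * 5
= 8 + 100 = 108

108


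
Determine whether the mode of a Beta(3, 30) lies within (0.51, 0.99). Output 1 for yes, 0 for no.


First find the mode: (a-1)/(a+b-2) = 0.0645
Is 0.0645 in (0.51, 0.99)? 0

0


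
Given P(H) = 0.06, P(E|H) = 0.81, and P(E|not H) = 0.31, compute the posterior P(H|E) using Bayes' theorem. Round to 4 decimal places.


By Bayes' theorem: P(H|E) = P(E|H)*P(H) / P(E)
P(E) = P(E|H)*P(H) + P(E|not H)*P(not H)
P(E) = 0.81*0.06 + 0.31*0.94 = 0.34
P(H|E) = 0.81*0.06 / 0.34 = 0.1429

0.1429


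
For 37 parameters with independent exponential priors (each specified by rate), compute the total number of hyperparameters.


A exponential prior has 1 hyperparameter per parameter.
Total = 37 * 1 = 37

37


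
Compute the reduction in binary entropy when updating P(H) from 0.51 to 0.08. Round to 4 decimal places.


H_before = -p*log2(p) - (1-p)*log2(1-p) for p=0.51: 0.9997
H_after for p=0.08: 0.4022
Reduction = 0.9997 - 0.4022 = 0.5975

0.5975


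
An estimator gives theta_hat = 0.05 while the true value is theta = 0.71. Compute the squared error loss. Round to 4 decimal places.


The squared error loss is (theta_hat - theta)^2
= (0.05 - 0.71)^2
= (-0.66)^2 = 0.4356

0.4356


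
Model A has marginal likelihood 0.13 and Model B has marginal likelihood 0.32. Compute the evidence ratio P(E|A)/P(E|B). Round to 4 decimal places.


Evidence ratio = P(E|A) / P(E|B)
= 0.13 / 0.32
= 0.4062

0.4062


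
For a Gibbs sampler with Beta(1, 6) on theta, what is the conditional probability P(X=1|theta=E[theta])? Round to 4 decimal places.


E[theta] = 1/(1+6) = 0.1429
P(X=1|theta) = theta = 0.1429

0.1429


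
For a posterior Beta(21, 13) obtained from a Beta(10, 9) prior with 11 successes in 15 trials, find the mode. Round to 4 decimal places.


Mode = (alpha - 1) / (alpha + beta - 2)
= 20 / 32
= 0.625

0.625


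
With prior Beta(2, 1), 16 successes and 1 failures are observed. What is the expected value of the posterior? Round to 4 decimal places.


Posterior = Beta(18, 2)
E[theta] = alpha/(alpha+beta)
= 18/20 = 0.9

0.9


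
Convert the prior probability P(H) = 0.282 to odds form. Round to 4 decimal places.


P(not H) = 1 - 0.282 = 0.718
Odds = 0.282 / 0.718 = 0.3928

0.3928


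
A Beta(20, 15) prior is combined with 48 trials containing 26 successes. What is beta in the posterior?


In conjugate updating:
beta_posterior = beta_prior + (n - k)
= 15 + (48 - 26)
= 15 + 22 = 37

37


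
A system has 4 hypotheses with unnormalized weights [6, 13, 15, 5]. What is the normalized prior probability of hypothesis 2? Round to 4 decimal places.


The normalized prior is the weight divided by the total.
Total weight = 39
P(H2) = 13 / 39 = 0.3333

0.3333


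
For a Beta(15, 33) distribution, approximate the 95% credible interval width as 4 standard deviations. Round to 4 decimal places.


Variance of Beta(a,b) = ab / ((a+b)^2 * (a+b+1))
= 15*33 / ((48)^2 * 49)
= 0.0044
SD = sqrt(0.0044) = 0.0662
Width = 4 * SD = 0.2649

0.2649


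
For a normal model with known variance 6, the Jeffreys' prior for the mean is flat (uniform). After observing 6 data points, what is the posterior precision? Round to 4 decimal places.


Jeffreys' prior for normal mean (known variance) is flat.
Prior precision = 0.
Posterior precision = prior_prec + n/sigma^2 = 0 + 6/6
= 1.0

1.0


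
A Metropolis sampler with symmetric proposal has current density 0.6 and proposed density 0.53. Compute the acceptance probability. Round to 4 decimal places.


For symmetric proposals, acceptance = min(1, pi(x*)/pi(x))
= min(1, 0.53/0.6)
= min(1, 0.8833) = 0.8833

0.8833


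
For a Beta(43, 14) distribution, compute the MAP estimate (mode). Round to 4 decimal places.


MAP = mode = (a-1)/(a+b-2)
= (43-1)/(43+14-2)
= 42/55 = 0.7636

0.7636


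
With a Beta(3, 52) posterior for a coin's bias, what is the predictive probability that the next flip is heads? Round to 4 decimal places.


The predictive probability equals the posterior mean.
P(next = heads) = alpha / (alpha + beta)
= 3 / 55 = 0.0545

0.0545


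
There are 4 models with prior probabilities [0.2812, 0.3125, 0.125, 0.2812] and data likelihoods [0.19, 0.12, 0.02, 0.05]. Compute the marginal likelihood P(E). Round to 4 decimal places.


P(E) = sum over models of P(M_i) * P(E|M_i)
= 0.2812*0.19 + 0.3125*0.12 + 0.125*0.02 + 0.2812*0.05
= 0.1075

0.1075


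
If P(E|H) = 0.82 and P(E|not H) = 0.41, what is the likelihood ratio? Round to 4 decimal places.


Likelihood ratio = P(E|H) / P(E|not H)
= 0.82 / 0.41
= 2.0

2.0


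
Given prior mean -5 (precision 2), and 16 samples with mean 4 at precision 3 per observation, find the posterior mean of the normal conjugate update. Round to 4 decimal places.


The posterior mean is a precision-weighted average of prior and data.
Post. prec. = 2 + 48 = 50
Post. mean = (-10 + 192)/50 = 182/50 = 3.64

3.64


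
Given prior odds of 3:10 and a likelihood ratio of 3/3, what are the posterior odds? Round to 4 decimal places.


Posterior odds = prior odds * LR
Prior odds = 3/10 = 0.3
LR = 3/3 = 1.0
Posterior odds = 0.3 * 1.0 = 0.3

0.3


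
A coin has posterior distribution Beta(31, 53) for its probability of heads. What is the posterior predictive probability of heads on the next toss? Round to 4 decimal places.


Posterior predictive = E[theta] = alpha/(alpha+beta)
= 31/84
= 0.369

0.369


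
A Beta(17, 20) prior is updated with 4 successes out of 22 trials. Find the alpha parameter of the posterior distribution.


In the Beta-Binomial conjugate update:
alpha_post = alpha_prior + successes
= 17 + 4
= 21

21


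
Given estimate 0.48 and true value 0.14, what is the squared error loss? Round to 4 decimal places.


Squared error = (estimate - true)^2
Difference = 0.34
Loss = 0.34^2 = 0.1156

0.1156


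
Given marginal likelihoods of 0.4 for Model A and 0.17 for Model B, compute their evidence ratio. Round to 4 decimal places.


Ratio = ML(A) / ML(B) = 0.4/0.17
= 2.3529

2.3529


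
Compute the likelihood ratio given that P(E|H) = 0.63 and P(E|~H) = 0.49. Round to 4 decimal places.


LR = P(E|H) / P(E|~H)
= 0.63 / 0.49 = 1.2857

1.2857


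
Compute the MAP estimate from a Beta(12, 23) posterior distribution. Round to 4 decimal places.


MAP = mode of Beta distribution
= (alpha - 1)/(alpha + beta - 2)
= (12-1)/(12+23-2)
= 11/33 = 0.3333

0.3333


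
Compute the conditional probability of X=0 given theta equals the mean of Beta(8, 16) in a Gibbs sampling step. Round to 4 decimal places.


Mean of Beta(8, 16) = 0.3333
P(X=0 | theta=0.3333) = 0.6667

0.6667


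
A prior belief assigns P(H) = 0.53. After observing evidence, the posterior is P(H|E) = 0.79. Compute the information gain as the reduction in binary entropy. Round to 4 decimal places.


H(prior) = -0.53*log2(0.53) - 0.47*log2(0.47)
= 0.9974
H(post) = -0.79*log2(0.79) - 0.21*log2(0.21)
= 0.7415
IG = 0.9974 - 0.7415 = 0.2559

0.2559


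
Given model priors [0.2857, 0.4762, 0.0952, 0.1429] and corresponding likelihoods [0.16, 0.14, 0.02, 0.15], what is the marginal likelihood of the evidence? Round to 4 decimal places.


P(E) = sum_i P(M_i) P(E|M_i)
= 0.0457 + 0.0667 + 0.0019 + 0.0214
= 0.1357

0.1357


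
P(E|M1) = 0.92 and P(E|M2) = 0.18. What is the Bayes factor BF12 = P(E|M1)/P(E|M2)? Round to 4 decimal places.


Bayes factor BF12 = P(E|M1) / P(E|M2)
= 0.92 / 0.18
= 5.1111

5.1111


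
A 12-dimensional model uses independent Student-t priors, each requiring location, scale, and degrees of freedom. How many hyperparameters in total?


Per parameter: 3 (location, scale, and degrees of freedom).
Total = 12 * 3 = 36

36


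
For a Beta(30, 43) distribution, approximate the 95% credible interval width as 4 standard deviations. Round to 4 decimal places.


Variance of Beta(a,b) = ab / ((a+b)^2 * (a+b+1))
= 30*43 / ((73)^2 * 74)
= 0.0033
SD = sqrt(0.0033) = 0.0572
Width = 4 * SD = 0.2288

0.2288


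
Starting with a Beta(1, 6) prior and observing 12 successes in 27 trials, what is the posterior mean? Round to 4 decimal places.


Posterior parameters: alpha = 1 + 12 = 13
beta = 6 + 15 = 21
Posterior mean = alpha / (alpha + beta) = 13 / 34
= 0.3824

0.3824


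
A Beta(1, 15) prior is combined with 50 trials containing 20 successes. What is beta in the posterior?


In conjugate updating:
beta_posterior = beta_prior + (n - k)
= 15 + (50 - 20)
= 15 + 30 = 45

45


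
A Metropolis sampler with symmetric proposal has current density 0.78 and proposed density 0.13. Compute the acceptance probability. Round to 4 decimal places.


For symmetric proposals, acceptance = min(1, pi(x*)/pi(x))
= min(1, 0.13/0.78)
= min(1, 0.1667) = 0.1667

0.1667


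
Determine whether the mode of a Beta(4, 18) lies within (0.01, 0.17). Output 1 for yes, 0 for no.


First find the mode: (a-1)/(a+b-2) = 0.15
Is 0.15 in (0.01, 0.17)? 1

1


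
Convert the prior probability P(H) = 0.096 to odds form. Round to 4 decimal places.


P(not H) = 1 - 0.096 = 0.904
Odds = 0.096 / 0.904 = 0.1062

0.1062


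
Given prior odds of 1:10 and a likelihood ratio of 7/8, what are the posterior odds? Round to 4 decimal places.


Posterior odds = prior odds * LR
Prior odds = 1/10 = 0.1
LR = 7/8 = 0.875
Posterior odds = 0.1 * 0.875 = 0.0875

0.0875


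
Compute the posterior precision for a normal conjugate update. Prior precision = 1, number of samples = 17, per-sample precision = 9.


tau_post = tau_0 + n * tau
= 1 + 17 * 9 = 154

154


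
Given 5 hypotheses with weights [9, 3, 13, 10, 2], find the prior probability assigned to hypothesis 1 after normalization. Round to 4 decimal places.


To normalize, divide each weight by the sum of all weights.
Sum = 37
Prior(H1) = 9/37 = 0.2432

0.2432


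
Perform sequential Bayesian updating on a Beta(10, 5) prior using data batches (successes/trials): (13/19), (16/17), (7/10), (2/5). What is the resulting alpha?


Accumulate successes: 38
Posterior alpha = prior alpha + sum of successes
= 10 + 38 = 48

48


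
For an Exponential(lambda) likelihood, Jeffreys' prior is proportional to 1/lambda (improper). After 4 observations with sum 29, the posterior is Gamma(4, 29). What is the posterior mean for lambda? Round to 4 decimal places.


Posterior = Gamma(n, sum_x) = Gamma(4, 29)
Posterior mean = shape/rate = 4/29
= 0.1379

0.1379


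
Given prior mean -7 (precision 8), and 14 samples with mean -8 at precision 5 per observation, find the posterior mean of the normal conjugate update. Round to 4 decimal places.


The posterior mean is a precision-weighted average of prior and data.
Post. prec. = 8 + 70 = 78
Post. mean = (-56 + -560)/78 = -616/78 = -7.8974

-7.8974


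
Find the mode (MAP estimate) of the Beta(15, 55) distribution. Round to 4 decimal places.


For Beta(a,b) with a,b > 1:
Mode = (a-1)/(a+b-2) = (15-1)/(70-2)
= 14/68 = 0.2059

0.2059


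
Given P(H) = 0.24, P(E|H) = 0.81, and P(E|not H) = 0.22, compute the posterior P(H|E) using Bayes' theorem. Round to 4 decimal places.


By Bayes' theorem: P(H|E) = P(E|H)*P(H) / P(E)
P(E) = P(E|H)*P(H) + P(E|not H)*P(not H)
P(E) = 0.81*0.24 + 0.22*0.76 = 0.3616
P(H|E) = 0.81*0.24 / 0.3616 = 0.5376

0.5376


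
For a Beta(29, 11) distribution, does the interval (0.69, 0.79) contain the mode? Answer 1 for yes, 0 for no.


Mode of Beta(a,b) = (a-1)/(a+b-2)
= (29-1)/(29+11-2) = 0.7368
Check: 0.69 <= 0.7368 <= 0.79?
Result: 1

1


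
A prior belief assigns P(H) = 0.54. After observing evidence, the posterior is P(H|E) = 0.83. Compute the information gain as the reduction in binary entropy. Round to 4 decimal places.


H(prior) = -0.54*log2(0.54) - 0.46*log2(0.46)
= 0.9954
H(post) = -0.83*log2(0.83) - 0.17*log2(0.17)
= 0.6577
IG = 0.9954 - 0.6577 = 0.3377

0.3377


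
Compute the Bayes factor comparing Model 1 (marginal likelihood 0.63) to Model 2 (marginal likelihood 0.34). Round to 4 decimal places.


BF12 = marginal likelihood of M1 / marginal likelihood of M2
= 0.63/0.34
= 1.8529

1.8529


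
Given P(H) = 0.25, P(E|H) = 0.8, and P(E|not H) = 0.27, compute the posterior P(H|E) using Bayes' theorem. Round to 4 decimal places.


By Bayes' theorem: P(H|E) = P(E|H)*P(H) / P(E)
P(E) = P(E|H)*P(H) + P(E|not H)*P(not H)
P(E) = 0.8*0.25 + 0.27*0.75 = 0.4025
P(H|E) = 0.8*0.25 / 0.4025 = 0.4969

0.4969


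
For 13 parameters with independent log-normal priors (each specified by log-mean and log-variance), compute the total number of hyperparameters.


A log-normal prior has 2 hyperparameters per parameter.
Total = 13 * 2 = 26

26


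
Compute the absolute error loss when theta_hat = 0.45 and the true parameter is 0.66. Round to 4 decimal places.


L = |theta_hat - theta_true|
= |0.45 - 0.66| = 0.21

0.21


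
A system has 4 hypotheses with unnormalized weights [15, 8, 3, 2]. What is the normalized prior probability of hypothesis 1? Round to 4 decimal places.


The normalized prior is the weight divided by the total.
Total weight = 28
P(H1) = 15 / 28 = 0.5357

0.5357


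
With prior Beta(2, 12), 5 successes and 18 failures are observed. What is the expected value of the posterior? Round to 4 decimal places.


Posterior = Beta(7, 30)
E[theta] = alpha/(alpha+beta)
= 7/37 = 0.1892

0.1892


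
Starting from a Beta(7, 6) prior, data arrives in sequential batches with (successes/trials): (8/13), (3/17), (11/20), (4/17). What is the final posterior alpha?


In sequential Bayesian updating, we sum all successes.
Total successes = 26
Final alpha = 7 + 26 = 33

33


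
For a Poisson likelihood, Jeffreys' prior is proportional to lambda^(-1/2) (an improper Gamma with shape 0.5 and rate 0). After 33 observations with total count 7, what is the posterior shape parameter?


Jeffreys' prior for Poisson is proportional to lambda^(-1/2).
Posterior is Gamma(0.5 + S, 0 + n) = Gamma(0.5 + 7, 33).
Posterior shape = 0.5 + S = 0.5 + 7 = 7.5

7.5


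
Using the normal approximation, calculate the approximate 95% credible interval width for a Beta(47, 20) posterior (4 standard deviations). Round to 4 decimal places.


Var(Beta) = 47*20/(67^2 * 68) = 0.0031
SD = 0.0555
Width ~ 4*SD = 0.222

0.222


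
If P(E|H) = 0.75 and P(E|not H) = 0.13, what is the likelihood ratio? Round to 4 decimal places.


Likelihood ratio = P(E|H) / P(E|not H)
= 0.75 / 0.13
= 5.7692

5.7692


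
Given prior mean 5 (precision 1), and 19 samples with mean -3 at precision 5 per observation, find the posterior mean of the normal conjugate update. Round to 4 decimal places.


The posterior mean is a precision-weighted average of prior and data.
Post. prec. = 1 + 95 = 96
Post. mean = (5 + -285)/96 = -280/96 = -2.9167

-2.9167


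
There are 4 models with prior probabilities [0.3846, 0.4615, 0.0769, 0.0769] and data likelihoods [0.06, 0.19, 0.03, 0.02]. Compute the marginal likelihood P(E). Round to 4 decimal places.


P(E) = sum over models of P(M_i) * P(E|M_i)
= 0.3846*0.06 + 0.4615*0.19 + 0.0769*0.03 + 0.0769*0.02
= 0.1146

0.1146


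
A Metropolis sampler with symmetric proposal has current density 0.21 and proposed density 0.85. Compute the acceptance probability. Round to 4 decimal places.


For symmetric proposals, acceptance = min(1, pi(x*)/pi(x))
= min(1, 0.85/0.21)
= min(1, 4.0476) = 1.0

1.0


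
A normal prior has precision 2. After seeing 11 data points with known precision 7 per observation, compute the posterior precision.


In the conjugate normal model, precisions add:
tau_posterior = tau_prior + n * tau_data
= 2 + 11*7 = 79

79


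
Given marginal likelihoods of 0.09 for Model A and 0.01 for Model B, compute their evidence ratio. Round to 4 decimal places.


Ratio = ML(A) / ML(B) = 0.09/0.01
= 9.0

9.0


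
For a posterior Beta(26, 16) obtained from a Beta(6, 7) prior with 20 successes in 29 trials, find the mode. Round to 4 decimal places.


Mode = (alpha - 1) / (alpha + beta - 2)
= 25 / 40
= 0.625

0.625


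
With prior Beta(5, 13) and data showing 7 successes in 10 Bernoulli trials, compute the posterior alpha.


Conjugate update: alpha_posterior = alpha_prior + k
= 5 + 7 = 12

12


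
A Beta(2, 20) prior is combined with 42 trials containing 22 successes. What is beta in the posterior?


In conjugate updating:
beta_posterior = beta_prior + (n - k)
= 20 + (42 - 22)
= 20 + 20 = 40

40


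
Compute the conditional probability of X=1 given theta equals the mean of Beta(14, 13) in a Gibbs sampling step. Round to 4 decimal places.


Mean of Beta(14, 13) = 0.5185
P(X=1 | theta=0.5185) = 0.5185

0.5185


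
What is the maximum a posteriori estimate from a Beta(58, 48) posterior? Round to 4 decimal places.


The MAP estimate equals the mode of the distribution.
Mode of Beta(a,b) = (a-1)/(a+b-2)
= 57/104
= 0.5481

0.5481


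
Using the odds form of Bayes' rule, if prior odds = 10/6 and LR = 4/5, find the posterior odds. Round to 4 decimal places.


Bayes' rule in odds form: posterior odds = prior odds * LR
= (10 * 4) / (6 * 5)
= 40/30 = 1.3333

1.3333


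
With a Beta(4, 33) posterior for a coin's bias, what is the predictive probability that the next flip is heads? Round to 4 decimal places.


The predictive probability equals the posterior mean.
P(next = heads) = alpha / (alpha + beta)
= 4 / 37 = 0.1081

0.1081


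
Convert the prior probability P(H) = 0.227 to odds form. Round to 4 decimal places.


P(not H) = 1 - 0.227 = 0.773
Odds = 0.227 / 0.773 = 0.2937

0.2937


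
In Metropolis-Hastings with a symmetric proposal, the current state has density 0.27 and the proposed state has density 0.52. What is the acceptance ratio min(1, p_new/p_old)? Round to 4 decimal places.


Ratio = p_new / p_old = 0.52 / 0.27 = 1.9259
Acceptance = min(1, 1.9259) = 1.0

1.0


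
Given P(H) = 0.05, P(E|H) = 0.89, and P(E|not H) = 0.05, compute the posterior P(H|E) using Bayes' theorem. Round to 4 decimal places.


By Bayes' theorem: P(H|E) = P(E|H)*P(H) / P(E)
P(E) = P(E|H)*P(H) + P(E|not H)*P(not H)
P(E) = 0.89*0.05 + 0.05*0.95 = 0.092
P(H|E) = 0.89*0.05 / 0.092 = 0.4837

0.4837


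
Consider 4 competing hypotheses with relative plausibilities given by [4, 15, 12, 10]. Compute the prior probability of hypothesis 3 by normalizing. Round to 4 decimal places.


Sum of weights = 4 + 15 + 12 + 10 = 41
Normalized prior for H3 = 12 / 41
= 0.2927

0.2927


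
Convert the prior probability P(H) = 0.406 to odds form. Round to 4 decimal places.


P(not H) = 1 - 0.406 = 0.594
Odds = 0.406 / 0.594 = 0.6835

0.6835


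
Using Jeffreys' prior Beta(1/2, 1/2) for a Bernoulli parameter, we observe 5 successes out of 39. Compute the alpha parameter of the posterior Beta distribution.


Conjugate update: Beta(0.5 + k, 0.5 + n - k).
k = 5, n - k = 34
Posterior alpha = 0.5 + k = 0.5 + 5 = 5.5

5.5


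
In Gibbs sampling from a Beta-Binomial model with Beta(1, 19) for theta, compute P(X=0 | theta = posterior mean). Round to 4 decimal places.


Posterior mean = alpha/(alpha+beta) = 1/20 = 0.05
P(X=0|theta=mean) = 1 - theta = 0.95

0.95


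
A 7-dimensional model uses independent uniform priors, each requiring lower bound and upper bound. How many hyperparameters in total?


Per parameter: 2 (lower bound and upper bound).
Total = 7 * 2 = 14

14


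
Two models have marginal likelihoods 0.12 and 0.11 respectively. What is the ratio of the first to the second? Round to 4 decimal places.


Evidence ratio = 0.12 / 0.11
= 1.0909

1.0909


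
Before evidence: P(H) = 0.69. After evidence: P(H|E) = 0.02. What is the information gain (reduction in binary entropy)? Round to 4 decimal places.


Prior entropy = 0.8932
Posterior entropy = 0.1414
Information gain = 0.8932 - 0.1414 = 0.7517

0.7517


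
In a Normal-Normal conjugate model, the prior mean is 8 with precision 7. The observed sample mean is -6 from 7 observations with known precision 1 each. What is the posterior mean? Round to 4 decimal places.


Posterior precision = tau0 + n*tau = 7 + 7*1 = 14
Posterior mean = (tau0*mu0 + n*tau*xbar) / posterior_precision
= (7*8 + 7*1*-6) / 14
= 14 / 14 = 1.0

1.0


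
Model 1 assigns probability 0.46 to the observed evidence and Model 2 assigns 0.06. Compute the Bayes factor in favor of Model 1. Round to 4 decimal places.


BF = P(data|M1) / P(data|M2)
= 0.46 / 0.06 = 7.6667

7.6667


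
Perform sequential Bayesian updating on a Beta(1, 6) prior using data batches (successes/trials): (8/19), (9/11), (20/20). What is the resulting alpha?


Accumulate successes: 37
Posterior alpha = prior alpha + sum of successes
= 1 + 37 = 38

38


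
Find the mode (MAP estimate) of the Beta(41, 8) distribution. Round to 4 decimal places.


For Beta(a,b) with a,b > 1:
Mode = (a-1)/(a+b-2) = (41-1)/(49-2)
= 40/47 = 0.8511

0.8511


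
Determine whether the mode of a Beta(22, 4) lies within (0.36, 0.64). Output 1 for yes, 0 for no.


First find the mode: (a-1)/(a+b-2) = 0.875
Is 0.875 in (0.36, 0.64)? 0

0


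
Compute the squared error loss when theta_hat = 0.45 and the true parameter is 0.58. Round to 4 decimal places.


L = (theta_hat - theta_true)^2
= (0.45 - 0.58)^2
= -0.13^2 = 0.0169

0.0169


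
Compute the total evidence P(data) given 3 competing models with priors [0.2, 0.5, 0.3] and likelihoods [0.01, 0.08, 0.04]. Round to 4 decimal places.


Marginal likelihood = sum P(model_i) * P(data|model_i)
Model 1: 0.2 * 0.01 = 0.002
Model 2: 0.5 * 0.08 = 0.04
Model 3: 0.3 * 0.04 = 0.012
Total = 0.054

0.054


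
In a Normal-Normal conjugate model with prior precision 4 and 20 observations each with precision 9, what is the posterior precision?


Posterior precision = prior precision + n * observation precision
= 4 + 20 * 9
= 4 + 180 = 184

184


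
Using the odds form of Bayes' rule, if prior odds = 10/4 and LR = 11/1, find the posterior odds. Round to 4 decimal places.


Bayes' rule in odds form: posterior odds = prior odds * LR
= (10 * 11) / (4 * 1)
= 110/4 = 27.5

27.5


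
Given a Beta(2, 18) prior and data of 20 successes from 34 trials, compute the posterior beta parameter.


Number of failures = 34 - 20 = 14
Posterior beta = 18 + 14 = 32

32


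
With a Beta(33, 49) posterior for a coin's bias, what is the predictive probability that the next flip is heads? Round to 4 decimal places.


The predictive probability equals the posterior mean.
P(next = heads) = alpha / (alpha + beta)
= 33 / 82 = 0.4024

0.4024


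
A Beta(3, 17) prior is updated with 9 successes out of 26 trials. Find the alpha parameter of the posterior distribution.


In the Beta-Binomial conjugate update:
alpha_post = alpha_prior + successes
= 3 + 9
= 12

12


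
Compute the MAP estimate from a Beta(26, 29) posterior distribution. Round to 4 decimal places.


MAP = mode of Beta distribution
= (alpha - 1)/(alpha + beta - 2)
= (26-1)/(26+29-2)
= 25/53 = 0.4717

0.4717


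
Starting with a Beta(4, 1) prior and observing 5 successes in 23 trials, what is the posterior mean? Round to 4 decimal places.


Posterior parameters: alpha = 4 + 5 = 9
beta = 1 + 18 = 19
Posterior mean = alpha / (alpha + beta) = 9 / 28
= 0.3214

0.3214


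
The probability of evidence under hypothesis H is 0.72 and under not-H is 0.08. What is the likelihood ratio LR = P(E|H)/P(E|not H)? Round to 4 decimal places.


LR = 0.72 / 0.08
= 9.0

9.0


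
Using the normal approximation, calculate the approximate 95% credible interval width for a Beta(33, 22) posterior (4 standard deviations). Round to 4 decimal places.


Var(Beta) = 33*22/(55^2 * 56) = 0.0043
SD = 0.0655
Width ~ 4*SD = 0.2619

0.2619


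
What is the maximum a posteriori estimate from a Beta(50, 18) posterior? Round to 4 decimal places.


The MAP estimate equals the mode of the distribution.
Mode of Beta(a,b) = (a-1)/(a+b-2)
= 49/66
= 0.7424

0.7424


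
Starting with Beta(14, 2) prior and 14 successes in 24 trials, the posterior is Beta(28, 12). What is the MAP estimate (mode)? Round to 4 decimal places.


The mode of Beta(a, b) when a > 1 and b > 1 is (a-1)/(a+b-2)
= (28 - 1) / (28 + 12 - 2)
= 27 / 38
= 0.7105

0.7105


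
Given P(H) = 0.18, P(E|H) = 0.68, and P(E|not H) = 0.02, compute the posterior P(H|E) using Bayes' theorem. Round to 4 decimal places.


By Bayes' theorem: P(H|E) = P(E|H)*P(H) / P(E)
P(E) = P(E|H)*P(H) + P(E|not H)*P(not H)
P(E) = 0.68*0.18 + 0.02*0.82 = 0.1388
P(H|E) = 0.68*0.18 / 0.1388 = 0.8818

0.8818


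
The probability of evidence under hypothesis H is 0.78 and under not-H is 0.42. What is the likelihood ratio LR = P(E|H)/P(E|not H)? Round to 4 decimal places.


LR = 0.78 / 0.42
= 1.8571

1.8571


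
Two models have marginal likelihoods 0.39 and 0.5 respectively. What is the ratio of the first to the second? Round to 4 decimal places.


Evidence ratio = 0.39 / 0.5
= 0.78

0.78


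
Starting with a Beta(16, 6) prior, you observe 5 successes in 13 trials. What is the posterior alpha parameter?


For a Beta-Binomial conjugate model:
Posterior alpha = prior alpha + number of successes
= 16 + 5 = 21

21


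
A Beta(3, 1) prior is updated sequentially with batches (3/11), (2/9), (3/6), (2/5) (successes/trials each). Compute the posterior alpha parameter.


Sequential conjugate updating is equivalent to a single batch update.
Total successes across all batches = 10
alpha_posterior = alpha_prior + total_successes = 3 + 10
= 13

13


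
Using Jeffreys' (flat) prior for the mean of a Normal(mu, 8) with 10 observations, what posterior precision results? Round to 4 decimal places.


Flat prior means prior precision is 0.
Posterior precision = n / sigma^2 = 10/8 = 1.25

1.25


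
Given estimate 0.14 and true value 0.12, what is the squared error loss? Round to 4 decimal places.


Squared error = (estimate - true)^2
Difference = 0.02
Loss = 0.02^2 = 0.0004

0.0004


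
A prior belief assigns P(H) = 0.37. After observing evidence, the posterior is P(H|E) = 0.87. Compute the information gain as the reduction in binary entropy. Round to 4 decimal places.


H(prior) = -0.37*log2(0.37) - 0.63*log2(0.63)
= 0.9507
H(post) = -0.87*log2(0.87) - 0.13*log2(0.13)
= 0.5574
IG = 0.9507 - 0.5574 = 0.3932

0.3932


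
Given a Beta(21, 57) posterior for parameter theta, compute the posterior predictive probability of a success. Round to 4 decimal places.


For a Beta-Bernoulli model, the predictive probability is the mean:
P(success) = 21/(21+57) = 21/78 = 0.2692

0.2692


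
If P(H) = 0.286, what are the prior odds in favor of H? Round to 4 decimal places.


Prior odds = P(H) / (1 - P(H))
= 0.286 / 0.714
= 0.4006

0.4006


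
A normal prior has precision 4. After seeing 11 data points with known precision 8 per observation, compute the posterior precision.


In the conjugate normal model, precisions add:
tau_posterior = tau_prior + n * tau_data
= 4 + 11*8 = 92

92


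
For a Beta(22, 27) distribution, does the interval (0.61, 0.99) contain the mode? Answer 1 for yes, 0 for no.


Mode of Beta(a,b) = (a-1)/(a+b-2)
= (22-1)/(22+27-2) = 0.4468
Check: 0.61 <= 0.4468 <= 0.99?
Result: 0

0


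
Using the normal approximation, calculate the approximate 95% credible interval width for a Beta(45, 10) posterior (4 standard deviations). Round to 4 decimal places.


Var(Beta) = 45*10/(55^2 * 56) = 0.0027
SD = 0.0515
Width ~ 4*SD = 0.2062

0.2062


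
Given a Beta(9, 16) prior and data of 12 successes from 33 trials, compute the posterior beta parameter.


Number of failures = 33 - 12 = 21
Posterior beta = 16 + 21 = 37

37


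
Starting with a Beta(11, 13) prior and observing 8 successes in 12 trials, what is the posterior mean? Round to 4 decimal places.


Posterior parameters: alpha = 11 + 8 = 19
beta = 13 + 4 = 17
Posterior mean = alpha / (alpha + beta) = 19 / 36
= 0.5278

0.5278


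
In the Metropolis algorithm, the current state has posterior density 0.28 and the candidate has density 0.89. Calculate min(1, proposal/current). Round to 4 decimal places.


Ratio = 0.89/0.28 = 3.1786
Acceptance probability = min(1, 3.1786)
= 1.0

1.0


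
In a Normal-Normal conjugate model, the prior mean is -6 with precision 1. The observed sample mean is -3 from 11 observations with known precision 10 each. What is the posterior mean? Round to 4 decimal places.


Posterior precision = tau0 + n*tau = 1 + 11*10 = 111
Posterior mean = (tau0*mu0 + n*tau*xbar) / posterior_precision
= (1*-6 + 11*10*-3) / 111
= -336 / 111 = -3.027

-3.027


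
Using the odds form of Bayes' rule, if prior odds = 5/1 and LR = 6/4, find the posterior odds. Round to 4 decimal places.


Bayes' rule in odds form: posterior odds = prior odds * LR
= (5 * 6) / (1 * 4)
= 30/4 = 7.5

7.5


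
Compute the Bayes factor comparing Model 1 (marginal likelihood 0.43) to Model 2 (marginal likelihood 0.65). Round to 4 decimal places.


BF12 = marginal likelihood of M1 / marginal likelihood of M2
= 0.43/0.65
= 0.6615

0.6615


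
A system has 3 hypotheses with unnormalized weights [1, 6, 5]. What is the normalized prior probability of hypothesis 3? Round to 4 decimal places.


The normalized prior is the weight divided by the total.
Total weight = 12
P(H3) = 5 / 12 = 0.4167

0.4167


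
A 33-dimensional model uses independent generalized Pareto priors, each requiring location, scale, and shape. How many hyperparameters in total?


Per parameter: 3 (location, scale, and shape).
Total = 33 * 3 = 99

99


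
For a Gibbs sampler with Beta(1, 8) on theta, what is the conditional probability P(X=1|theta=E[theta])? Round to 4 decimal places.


E[theta] = 1/(1+8) = 0.1111
P(X=1|theta) = theta = 0.1111

0.1111


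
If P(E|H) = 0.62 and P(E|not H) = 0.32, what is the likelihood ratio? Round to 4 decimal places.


Likelihood ratio = P(E|H) / P(E|not H)
= 0.62 / 0.32
= 1.9375

1.9375


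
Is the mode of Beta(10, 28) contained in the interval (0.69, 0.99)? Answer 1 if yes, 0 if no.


Mode = (a-1)/(a+b-2) = 9/36 = 0.25
Interval: (0.69, 0.99)
Contains mode? 0

0


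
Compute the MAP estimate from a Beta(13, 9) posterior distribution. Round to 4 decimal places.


MAP = mode of Beta distribution
= (alpha - 1)/(alpha + beta - 2)
= (13-1)/(13+9-2)
= 12/20 = 0.6

0.6


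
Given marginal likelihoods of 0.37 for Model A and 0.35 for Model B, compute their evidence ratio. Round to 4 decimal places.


Ratio = ML(A) / ML(B) = 0.37/0.35
= 1.0571

1.0571


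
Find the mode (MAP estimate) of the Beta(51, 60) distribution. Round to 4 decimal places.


For Beta(a,b) with a,b > 1:
Mode = (a-1)/(a+b-2) = (51-1)/(111-2)
= 50/109 = 0.4587

0.4587


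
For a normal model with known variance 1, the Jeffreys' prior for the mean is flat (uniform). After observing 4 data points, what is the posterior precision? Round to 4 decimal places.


Jeffreys' prior for normal mean (known variance) is flat.
Prior precision = 0.
Posterior precision = prior_prec + n/sigma^2 = 0 + 4/1
= 4.0

4.0


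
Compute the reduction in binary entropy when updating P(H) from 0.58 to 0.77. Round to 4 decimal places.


H_before = -p*log2(p) - (1-p)*log2(1-p) for p=0.58: 0.9815
H_after for p=0.77: 0.778
Reduction = 0.9815 - 0.778 = 0.2034

0.2034


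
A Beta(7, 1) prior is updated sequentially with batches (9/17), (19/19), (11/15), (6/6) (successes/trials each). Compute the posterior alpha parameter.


Sequential conjugate updating is equivalent to a single batch update.
Total successes across all batches = 45
alpha_posterior = alpha_prior + total_successes = 7 + 45
= 52

52


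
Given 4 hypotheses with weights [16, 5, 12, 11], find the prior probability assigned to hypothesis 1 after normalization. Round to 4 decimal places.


To normalize, divide each weight by the sum of all weights.
Sum = 44
Prior(H1) = 16/44 = 0.3636

0.3636


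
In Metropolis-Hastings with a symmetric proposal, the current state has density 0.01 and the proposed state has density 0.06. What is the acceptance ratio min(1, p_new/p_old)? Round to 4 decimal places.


Ratio = p_new / p_old = 0.06 / 0.01 = 6.0
Acceptance = min(1, 6.0) = 1.0

1.0


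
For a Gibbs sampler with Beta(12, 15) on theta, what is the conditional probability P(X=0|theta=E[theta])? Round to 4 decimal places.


E[theta] = 12/(12+15) = 0.4444
P(X=0|theta) = 1 - theta = 0.5556

0.5556


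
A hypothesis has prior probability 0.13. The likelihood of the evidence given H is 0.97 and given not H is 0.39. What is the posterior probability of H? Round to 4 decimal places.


Using Bayes' theorem:
P(E) = 0.13 * 0.97 + 0.87 * 0.39
P(E) = 0.4654
P(H|E) = (0.13 * 0.97) / 0.4654 = 0.2709

0.2709


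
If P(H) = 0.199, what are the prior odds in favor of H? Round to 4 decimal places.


Prior odds = P(H) / (1 - P(H))
= 0.199 / 0.801
= 0.2484

0.2484


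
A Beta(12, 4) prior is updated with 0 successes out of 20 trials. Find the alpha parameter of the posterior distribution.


In the Beta-Binomial conjugate update:
alpha_post = alpha_prior + successes
= 12 + 0
= 12

12


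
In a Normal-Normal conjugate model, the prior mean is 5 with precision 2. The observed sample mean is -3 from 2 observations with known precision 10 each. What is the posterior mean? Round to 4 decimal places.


Posterior precision = tau0 + n*tau = 2 + 2*10 = 22
Posterior mean = (tau0*mu0 + n*tau*xbar) / posterior_precision
= (2*5 + 2*10*-3) / 22
= -50 / 22 = -2.2727

-2.2727


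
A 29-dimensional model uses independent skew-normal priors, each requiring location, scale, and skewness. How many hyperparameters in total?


Per parameter: 3 (location, scale, and skewness).
Total = 29 * 3 = 87

87


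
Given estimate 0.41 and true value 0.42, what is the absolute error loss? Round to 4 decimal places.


Absolute error = |estimate - true|
= |-0.01| = 0.01

0.01


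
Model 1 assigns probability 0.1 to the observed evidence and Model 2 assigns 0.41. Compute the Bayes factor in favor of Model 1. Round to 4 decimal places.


BF = P(data|M1) / P(data|M2)
= 0.1 / 0.41 = 0.2439

0.2439


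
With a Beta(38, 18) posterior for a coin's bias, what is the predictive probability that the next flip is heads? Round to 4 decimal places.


The predictive probability equals the posterior mean.
P(next = heads) = alpha / (alpha + beta)
= 38 / 56 = 0.6786

0.6786


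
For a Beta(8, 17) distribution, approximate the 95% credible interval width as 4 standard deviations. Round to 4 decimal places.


Variance of Beta(a,b) = ab / ((a+b)^2 * (a+b+1))
= 8*17 / ((25)^2 * 26)
= 0.0084
SD = sqrt(0.0084) = 0.0915
Width = 4 * SD = 0.3659

0.3659


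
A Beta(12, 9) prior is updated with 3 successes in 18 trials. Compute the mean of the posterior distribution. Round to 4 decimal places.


After update: Beta(15, 24)
Mean = 15 / (15 + 24) = 15 / 39
= 0.3846

0.3846


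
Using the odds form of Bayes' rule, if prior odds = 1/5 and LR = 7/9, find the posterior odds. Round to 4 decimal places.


Bayes' rule in odds form: posterior odds = prior odds * LR
= (1 * 7) / (5 * 9)
= 7/45 = 0.1556

0.1556


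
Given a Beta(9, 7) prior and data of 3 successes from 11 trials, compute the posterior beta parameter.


Number of failures = 11 - 3 = 8
Posterior beta = 7 + 8 = 15

15


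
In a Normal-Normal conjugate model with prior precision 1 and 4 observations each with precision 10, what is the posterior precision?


Posterior precision = prior precision + n * observation precision
= 1 + 4 * 10
= 1 + 40 = 41

41


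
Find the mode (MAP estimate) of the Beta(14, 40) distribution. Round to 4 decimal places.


For Beta(a,b) with a,b > 1:
Mode = (a-1)/(a+b-2) = (14-1)/(54-2)
= 13/52 = 0.25

0.25


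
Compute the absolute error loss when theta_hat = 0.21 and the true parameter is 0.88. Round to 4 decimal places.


L = |theta_hat - theta_true|
= |0.21 - 0.88| = 0.67

0.67


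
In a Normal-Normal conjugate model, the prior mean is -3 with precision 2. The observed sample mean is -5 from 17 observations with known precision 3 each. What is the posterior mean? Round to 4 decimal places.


Posterior precision = tau0 + n*tau = 2 + 17*3 = 53
Posterior mean = (tau0*mu0 + n*tau*xbar) / posterior_precision
= (2*-3 + 17*3*-5) / 53
= -261 / 53 = -4.9245

-4.9245


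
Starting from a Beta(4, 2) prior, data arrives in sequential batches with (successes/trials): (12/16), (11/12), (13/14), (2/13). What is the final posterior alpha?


In sequential Bayesian updating, we sum all successes.
Total successes = 38
Final alpha = 4 + 38 = 42

42


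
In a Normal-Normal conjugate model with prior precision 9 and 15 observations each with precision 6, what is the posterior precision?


Posterior precision = prior precision + n * observation precision
= 9 + 15 * 6
= 9 + 90 = 99

99


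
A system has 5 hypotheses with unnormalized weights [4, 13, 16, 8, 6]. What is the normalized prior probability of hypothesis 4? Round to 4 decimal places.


The normalized prior is the weight divided by the total.
Total weight = 47
P(H4) = 8 / 47 = 0.1702

0.1702
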